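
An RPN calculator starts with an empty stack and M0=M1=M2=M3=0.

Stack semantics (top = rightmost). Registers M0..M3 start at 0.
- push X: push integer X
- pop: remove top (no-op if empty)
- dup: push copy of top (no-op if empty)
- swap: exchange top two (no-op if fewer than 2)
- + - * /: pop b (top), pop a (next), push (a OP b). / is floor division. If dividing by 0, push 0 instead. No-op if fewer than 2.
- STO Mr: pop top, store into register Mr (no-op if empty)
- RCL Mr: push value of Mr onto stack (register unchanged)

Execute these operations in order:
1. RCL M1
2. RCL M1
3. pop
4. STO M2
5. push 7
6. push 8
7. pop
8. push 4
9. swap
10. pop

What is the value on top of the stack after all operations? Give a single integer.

After op 1 (RCL M1): stack=[0] mem=[0,0,0,0]
After op 2 (RCL M1): stack=[0,0] mem=[0,0,0,0]
After op 3 (pop): stack=[0] mem=[0,0,0,0]
After op 4 (STO M2): stack=[empty] mem=[0,0,0,0]
After op 5 (push 7): stack=[7] mem=[0,0,0,0]
After op 6 (push 8): stack=[7,8] mem=[0,0,0,0]
After op 7 (pop): stack=[7] mem=[0,0,0,0]
After op 8 (push 4): stack=[7,4] mem=[0,0,0,0]
After op 9 (swap): stack=[4,7] mem=[0,0,0,0]
After op 10 (pop): stack=[4] mem=[0,0,0,0]

Answer: 4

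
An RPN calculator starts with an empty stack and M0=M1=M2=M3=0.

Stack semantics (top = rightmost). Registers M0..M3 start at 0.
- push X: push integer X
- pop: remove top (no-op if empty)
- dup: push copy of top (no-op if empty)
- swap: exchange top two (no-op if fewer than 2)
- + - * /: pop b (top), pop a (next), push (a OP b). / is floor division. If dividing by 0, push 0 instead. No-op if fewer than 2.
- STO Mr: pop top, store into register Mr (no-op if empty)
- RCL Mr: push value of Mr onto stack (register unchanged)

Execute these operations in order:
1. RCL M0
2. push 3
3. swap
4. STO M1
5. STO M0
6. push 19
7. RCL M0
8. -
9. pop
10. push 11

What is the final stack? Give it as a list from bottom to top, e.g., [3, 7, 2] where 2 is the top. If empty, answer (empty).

After op 1 (RCL M0): stack=[0] mem=[0,0,0,0]
After op 2 (push 3): stack=[0,3] mem=[0,0,0,0]
After op 3 (swap): stack=[3,0] mem=[0,0,0,0]
After op 4 (STO M1): stack=[3] mem=[0,0,0,0]
After op 5 (STO M0): stack=[empty] mem=[3,0,0,0]
After op 6 (push 19): stack=[19] mem=[3,0,0,0]
After op 7 (RCL M0): stack=[19,3] mem=[3,0,0,0]
After op 8 (-): stack=[16] mem=[3,0,0,0]
After op 9 (pop): stack=[empty] mem=[3,0,0,0]
After op 10 (push 11): stack=[11] mem=[3,0,0,0]

Answer: [11]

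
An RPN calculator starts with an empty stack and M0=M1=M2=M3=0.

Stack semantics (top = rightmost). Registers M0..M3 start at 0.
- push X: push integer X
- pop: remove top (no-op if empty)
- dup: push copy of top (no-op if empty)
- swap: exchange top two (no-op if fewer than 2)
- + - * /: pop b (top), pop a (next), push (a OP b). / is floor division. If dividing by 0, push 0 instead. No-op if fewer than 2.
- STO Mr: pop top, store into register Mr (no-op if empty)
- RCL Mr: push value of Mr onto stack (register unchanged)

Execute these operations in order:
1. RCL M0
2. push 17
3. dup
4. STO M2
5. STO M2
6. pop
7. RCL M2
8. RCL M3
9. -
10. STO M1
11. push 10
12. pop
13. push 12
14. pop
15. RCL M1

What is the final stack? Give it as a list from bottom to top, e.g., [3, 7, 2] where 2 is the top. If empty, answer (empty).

Answer: [17]

Derivation:
After op 1 (RCL M0): stack=[0] mem=[0,0,0,0]
After op 2 (push 17): stack=[0,17] mem=[0,0,0,0]
After op 3 (dup): stack=[0,17,17] mem=[0,0,0,0]
After op 4 (STO M2): stack=[0,17] mem=[0,0,17,0]
After op 5 (STO M2): stack=[0] mem=[0,0,17,0]
After op 6 (pop): stack=[empty] mem=[0,0,17,0]
After op 7 (RCL M2): stack=[17] mem=[0,0,17,0]
After op 8 (RCL M3): stack=[17,0] mem=[0,0,17,0]
After op 9 (-): stack=[17] mem=[0,0,17,0]
After op 10 (STO M1): stack=[empty] mem=[0,17,17,0]
After op 11 (push 10): stack=[10] mem=[0,17,17,0]
After op 12 (pop): stack=[empty] mem=[0,17,17,0]
After op 13 (push 12): stack=[12] mem=[0,17,17,0]
After op 14 (pop): stack=[empty] mem=[0,17,17,0]
After op 15 (RCL M1): stack=[17] mem=[0,17,17,0]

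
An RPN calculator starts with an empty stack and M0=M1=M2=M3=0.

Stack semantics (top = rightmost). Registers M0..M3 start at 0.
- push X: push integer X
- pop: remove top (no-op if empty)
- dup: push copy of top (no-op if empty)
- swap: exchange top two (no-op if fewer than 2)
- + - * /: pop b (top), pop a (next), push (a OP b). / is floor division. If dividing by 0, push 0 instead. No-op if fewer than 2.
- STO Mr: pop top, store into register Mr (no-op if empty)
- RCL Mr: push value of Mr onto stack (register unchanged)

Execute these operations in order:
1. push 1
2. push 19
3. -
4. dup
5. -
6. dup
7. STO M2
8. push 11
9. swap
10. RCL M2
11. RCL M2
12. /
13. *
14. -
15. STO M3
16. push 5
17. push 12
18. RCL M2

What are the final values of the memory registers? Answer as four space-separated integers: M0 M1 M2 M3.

Answer: 0 0 0 11

Derivation:
After op 1 (push 1): stack=[1] mem=[0,0,0,0]
After op 2 (push 19): stack=[1,19] mem=[0,0,0,0]
After op 3 (-): stack=[-18] mem=[0,0,0,0]
After op 4 (dup): stack=[-18,-18] mem=[0,0,0,0]
After op 5 (-): stack=[0] mem=[0,0,0,0]
After op 6 (dup): stack=[0,0] mem=[0,0,0,0]
After op 7 (STO M2): stack=[0] mem=[0,0,0,0]
After op 8 (push 11): stack=[0,11] mem=[0,0,0,0]
After op 9 (swap): stack=[11,0] mem=[0,0,0,0]
After op 10 (RCL M2): stack=[11,0,0] mem=[0,0,0,0]
After op 11 (RCL M2): stack=[11,0,0,0] mem=[0,0,0,0]
After op 12 (/): stack=[11,0,0] mem=[0,0,0,0]
After op 13 (*): stack=[11,0] mem=[0,0,0,0]
After op 14 (-): stack=[11] mem=[0,0,0,0]
After op 15 (STO M3): stack=[empty] mem=[0,0,0,11]
After op 16 (push 5): stack=[5] mem=[0,0,0,11]
After op 17 (push 12): stack=[5,12] mem=[0,0,0,11]
After op 18 (RCL M2): stack=[5,12,0] mem=[0,0,0,11]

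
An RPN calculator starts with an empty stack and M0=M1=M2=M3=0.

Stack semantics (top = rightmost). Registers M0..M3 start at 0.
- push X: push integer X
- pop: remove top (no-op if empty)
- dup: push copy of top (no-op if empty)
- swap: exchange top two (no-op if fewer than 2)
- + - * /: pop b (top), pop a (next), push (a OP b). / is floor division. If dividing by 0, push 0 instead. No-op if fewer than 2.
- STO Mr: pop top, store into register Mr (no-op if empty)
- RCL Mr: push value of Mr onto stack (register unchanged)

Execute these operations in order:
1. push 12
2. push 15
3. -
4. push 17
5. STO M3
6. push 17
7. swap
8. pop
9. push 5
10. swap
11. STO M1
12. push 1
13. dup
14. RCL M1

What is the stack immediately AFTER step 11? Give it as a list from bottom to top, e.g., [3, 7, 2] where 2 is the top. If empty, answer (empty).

After op 1 (push 12): stack=[12] mem=[0,0,0,0]
After op 2 (push 15): stack=[12,15] mem=[0,0,0,0]
After op 3 (-): stack=[-3] mem=[0,0,0,0]
After op 4 (push 17): stack=[-3,17] mem=[0,0,0,0]
After op 5 (STO M3): stack=[-3] mem=[0,0,0,17]
After op 6 (push 17): stack=[-3,17] mem=[0,0,0,17]
After op 7 (swap): stack=[17,-3] mem=[0,0,0,17]
After op 8 (pop): stack=[17] mem=[0,0,0,17]
After op 9 (push 5): stack=[17,5] mem=[0,0,0,17]
After op 10 (swap): stack=[5,17] mem=[0,0,0,17]
After op 11 (STO M1): stack=[5] mem=[0,17,0,17]

[5]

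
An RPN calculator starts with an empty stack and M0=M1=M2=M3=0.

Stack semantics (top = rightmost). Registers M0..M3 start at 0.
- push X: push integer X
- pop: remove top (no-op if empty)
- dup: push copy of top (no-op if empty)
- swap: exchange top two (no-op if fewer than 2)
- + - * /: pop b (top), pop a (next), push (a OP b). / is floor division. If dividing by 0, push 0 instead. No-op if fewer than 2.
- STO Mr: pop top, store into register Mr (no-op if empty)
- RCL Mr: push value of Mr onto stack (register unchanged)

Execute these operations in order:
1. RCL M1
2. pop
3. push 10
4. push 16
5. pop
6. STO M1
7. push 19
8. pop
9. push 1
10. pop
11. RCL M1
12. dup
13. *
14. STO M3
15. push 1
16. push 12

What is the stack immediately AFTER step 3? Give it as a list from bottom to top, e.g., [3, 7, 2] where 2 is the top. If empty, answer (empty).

After op 1 (RCL M1): stack=[0] mem=[0,0,0,0]
After op 2 (pop): stack=[empty] mem=[0,0,0,0]
After op 3 (push 10): stack=[10] mem=[0,0,0,0]

[10]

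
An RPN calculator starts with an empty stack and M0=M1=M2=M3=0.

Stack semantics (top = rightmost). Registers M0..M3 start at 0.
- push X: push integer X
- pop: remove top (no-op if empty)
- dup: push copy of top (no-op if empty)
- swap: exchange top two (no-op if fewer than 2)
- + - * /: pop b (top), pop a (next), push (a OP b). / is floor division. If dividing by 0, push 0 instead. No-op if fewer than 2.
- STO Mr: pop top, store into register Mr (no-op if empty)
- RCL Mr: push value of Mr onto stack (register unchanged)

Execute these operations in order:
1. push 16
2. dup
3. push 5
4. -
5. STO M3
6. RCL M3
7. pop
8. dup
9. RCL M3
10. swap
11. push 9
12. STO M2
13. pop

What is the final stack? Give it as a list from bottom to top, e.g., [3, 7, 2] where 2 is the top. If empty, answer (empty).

After op 1 (push 16): stack=[16] mem=[0,0,0,0]
After op 2 (dup): stack=[16,16] mem=[0,0,0,0]
After op 3 (push 5): stack=[16,16,5] mem=[0,0,0,0]
After op 4 (-): stack=[16,11] mem=[0,0,0,0]
After op 5 (STO M3): stack=[16] mem=[0,0,0,11]
After op 6 (RCL M3): stack=[16,11] mem=[0,0,0,11]
After op 7 (pop): stack=[16] mem=[0,0,0,11]
After op 8 (dup): stack=[16,16] mem=[0,0,0,11]
After op 9 (RCL M3): stack=[16,16,11] mem=[0,0,0,11]
After op 10 (swap): stack=[16,11,16] mem=[0,0,0,11]
After op 11 (push 9): stack=[16,11,16,9] mem=[0,0,0,11]
After op 12 (STO M2): stack=[16,11,16] mem=[0,0,9,11]
After op 13 (pop): stack=[16,11] mem=[0,0,9,11]

Answer: [16, 11]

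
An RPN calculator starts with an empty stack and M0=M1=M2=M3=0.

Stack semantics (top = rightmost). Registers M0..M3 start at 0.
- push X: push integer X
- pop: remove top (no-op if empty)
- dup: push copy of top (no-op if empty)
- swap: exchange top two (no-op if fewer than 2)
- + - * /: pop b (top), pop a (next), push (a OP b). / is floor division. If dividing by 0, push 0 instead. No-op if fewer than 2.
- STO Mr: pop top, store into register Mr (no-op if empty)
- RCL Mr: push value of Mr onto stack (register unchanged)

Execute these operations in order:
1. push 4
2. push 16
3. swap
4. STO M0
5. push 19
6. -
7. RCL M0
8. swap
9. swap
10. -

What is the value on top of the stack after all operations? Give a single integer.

After op 1 (push 4): stack=[4] mem=[0,0,0,0]
After op 2 (push 16): stack=[4,16] mem=[0,0,0,0]
After op 3 (swap): stack=[16,4] mem=[0,0,0,0]
After op 4 (STO M0): stack=[16] mem=[4,0,0,0]
After op 5 (push 19): stack=[16,19] mem=[4,0,0,0]
After op 6 (-): stack=[-3] mem=[4,0,0,0]
After op 7 (RCL M0): stack=[-3,4] mem=[4,0,0,0]
After op 8 (swap): stack=[4,-3] mem=[4,0,0,0]
After op 9 (swap): stack=[-3,4] mem=[4,0,0,0]
After op 10 (-): stack=[-7] mem=[4,0,0,0]

Answer: -7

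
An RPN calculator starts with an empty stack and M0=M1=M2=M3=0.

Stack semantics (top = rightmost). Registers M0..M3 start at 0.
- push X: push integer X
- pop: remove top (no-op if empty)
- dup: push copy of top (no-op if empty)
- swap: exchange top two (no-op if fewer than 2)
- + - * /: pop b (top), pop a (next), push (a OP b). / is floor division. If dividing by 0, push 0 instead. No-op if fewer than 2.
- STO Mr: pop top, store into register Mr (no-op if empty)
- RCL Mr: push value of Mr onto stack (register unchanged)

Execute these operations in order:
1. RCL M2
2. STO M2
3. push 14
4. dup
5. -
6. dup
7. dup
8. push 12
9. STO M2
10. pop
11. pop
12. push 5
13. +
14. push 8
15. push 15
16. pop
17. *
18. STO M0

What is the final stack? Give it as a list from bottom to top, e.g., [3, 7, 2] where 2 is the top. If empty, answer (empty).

Answer: (empty)

Derivation:
After op 1 (RCL M2): stack=[0] mem=[0,0,0,0]
After op 2 (STO M2): stack=[empty] mem=[0,0,0,0]
After op 3 (push 14): stack=[14] mem=[0,0,0,0]
After op 4 (dup): stack=[14,14] mem=[0,0,0,0]
After op 5 (-): stack=[0] mem=[0,0,0,0]
After op 6 (dup): stack=[0,0] mem=[0,0,0,0]
After op 7 (dup): stack=[0,0,0] mem=[0,0,0,0]
After op 8 (push 12): stack=[0,0,0,12] mem=[0,0,0,0]
After op 9 (STO M2): stack=[0,0,0] mem=[0,0,12,0]
After op 10 (pop): stack=[0,0] mem=[0,0,12,0]
After op 11 (pop): stack=[0] mem=[0,0,12,0]
After op 12 (push 5): stack=[0,5] mem=[0,0,12,0]
After op 13 (+): stack=[5] mem=[0,0,12,0]
After op 14 (push 8): stack=[5,8] mem=[0,0,12,0]
After op 15 (push 15): stack=[5,8,15] mem=[0,0,12,0]
After op 16 (pop): stack=[5,8] mem=[0,0,12,0]
After op 17 (*): stack=[40] mem=[0,0,12,0]
After op 18 (STO M0): stack=[empty] mem=[40,0,12,0]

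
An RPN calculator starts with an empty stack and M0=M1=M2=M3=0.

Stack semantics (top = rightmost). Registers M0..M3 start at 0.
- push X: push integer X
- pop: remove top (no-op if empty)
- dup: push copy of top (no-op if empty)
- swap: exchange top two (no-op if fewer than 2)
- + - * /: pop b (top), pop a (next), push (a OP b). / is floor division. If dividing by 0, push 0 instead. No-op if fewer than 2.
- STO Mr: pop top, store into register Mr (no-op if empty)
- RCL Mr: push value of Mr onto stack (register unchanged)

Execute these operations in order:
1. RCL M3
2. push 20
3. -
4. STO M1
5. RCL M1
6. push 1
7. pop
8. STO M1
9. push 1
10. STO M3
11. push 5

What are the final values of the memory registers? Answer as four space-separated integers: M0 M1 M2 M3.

After op 1 (RCL M3): stack=[0] mem=[0,0,0,0]
After op 2 (push 20): stack=[0,20] mem=[0,0,0,0]
After op 3 (-): stack=[-20] mem=[0,0,0,0]
After op 4 (STO M1): stack=[empty] mem=[0,-20,0,0]
After op 5 (RCL M1): stack=[-20] mem=[0,-20,0,0]
After op 6 (push 1): stack=[-20,1] mem=[0,-20,0,0]
After op 7 (pop): stack=[-20] mem=[0,-20,0,0]
After op 8 (STO M1): stack=[empty] mem=[0,-20,0,0]
After op 9 (push 1): stack=[1] mem=[0,-20,0,0]
After op 10 (STO M3): stack=[empty] mem=[0,-20,0,1]
After op 11 (push 5): stack=[5] mem=[0,-20,0,1]

Answer: 0 -20 0 1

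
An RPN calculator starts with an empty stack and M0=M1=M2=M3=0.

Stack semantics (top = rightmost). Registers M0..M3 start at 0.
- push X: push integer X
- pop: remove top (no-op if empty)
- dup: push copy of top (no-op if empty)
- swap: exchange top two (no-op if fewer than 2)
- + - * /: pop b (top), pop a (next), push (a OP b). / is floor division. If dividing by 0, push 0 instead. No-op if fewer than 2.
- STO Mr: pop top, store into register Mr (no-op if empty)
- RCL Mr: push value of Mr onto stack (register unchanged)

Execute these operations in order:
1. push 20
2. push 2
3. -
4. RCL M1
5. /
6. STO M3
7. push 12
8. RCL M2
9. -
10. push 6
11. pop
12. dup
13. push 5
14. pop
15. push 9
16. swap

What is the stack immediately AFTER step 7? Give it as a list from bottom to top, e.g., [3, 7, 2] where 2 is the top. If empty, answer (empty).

After op 1 (push 20): stack=[20] mem=[0,0,0,0]
After op 2 (push 2): stack=[20,2] mem=[0,0,0,0]
After op 3 (-): stack=[18] mem=[0,0,0,0]
After op 4 (RCL M1): stack=[18,0] mem=[0,0,0,0]
After op 5 (/): stack=[0] mem=[0,0,0,0]
After op 6 (STO M3): stack=[empty] mem=[0,0,0,0]
After op 7 (push 12): stack=[12] mem=[0,0,0,0]

[12]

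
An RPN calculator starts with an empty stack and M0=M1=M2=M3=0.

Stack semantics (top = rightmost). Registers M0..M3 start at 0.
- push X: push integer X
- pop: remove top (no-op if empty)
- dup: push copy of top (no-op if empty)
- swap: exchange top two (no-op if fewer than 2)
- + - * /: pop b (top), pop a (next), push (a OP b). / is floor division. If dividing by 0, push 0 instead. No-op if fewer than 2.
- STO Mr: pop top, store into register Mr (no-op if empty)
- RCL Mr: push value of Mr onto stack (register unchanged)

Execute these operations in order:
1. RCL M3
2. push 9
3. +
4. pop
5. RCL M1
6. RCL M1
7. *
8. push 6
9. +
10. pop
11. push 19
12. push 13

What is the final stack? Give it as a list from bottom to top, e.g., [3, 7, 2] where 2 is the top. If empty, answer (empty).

After op 1 (RCL M3): stack=[0] mem=[0,0,0,0]
After op 2 (push 9): stack=[0,9] mem=[0,0,0,0]
After op 3 (+): stack=[9] mem=[0,0,0,0]
After op 4 (pop): stack=[empty] mem=[0,0,0,0]
After op 5 (RCL M1): stack=[0] mem=[0,0,0,0]
After op 6 (RCL M1): stack=[0,0] mem=[0,0,0,0]
After op 7 (*): stack=[0] mem=[0,0,0,0]
After op 8 (push 6): stack=[0,6] mem=[0,0,0,0]
After op 9 (+): stack=[6] mem=[0,0,0,0]
After op 10 (pop): stack=[empty] mem=[0,0,0,0]
After op 11 (push 19): stack=[19] mem=[0,0,0,0]
After op 12 (push 13): stack=[19,13] mem=[0,0,0,0]

Answer: [19, 13]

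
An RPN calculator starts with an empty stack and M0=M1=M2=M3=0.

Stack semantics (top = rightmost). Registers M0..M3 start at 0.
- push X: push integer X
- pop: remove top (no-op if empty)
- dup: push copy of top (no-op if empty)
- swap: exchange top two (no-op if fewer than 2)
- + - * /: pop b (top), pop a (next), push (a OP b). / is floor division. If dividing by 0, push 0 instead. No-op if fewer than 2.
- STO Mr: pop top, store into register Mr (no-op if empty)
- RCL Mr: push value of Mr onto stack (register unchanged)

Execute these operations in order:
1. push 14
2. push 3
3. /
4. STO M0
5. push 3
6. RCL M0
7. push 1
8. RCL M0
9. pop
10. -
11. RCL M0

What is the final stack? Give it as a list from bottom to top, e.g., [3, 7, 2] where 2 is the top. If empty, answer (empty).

After op 1 (push 14): stack=[14] mem=[0,0,0,0]
After op 2 (push 3): stack=[14,3] mem=[0,0,0,0]
After op 3 (/): stack=[4] mem=[0,0,0,0]
After op 4 (STO M0): stack=[empty] mem=[4,0,0,0]
After op 5 (push 3): stack=[3] mem=[4,0,0,0]
After op 6 (RCL M0): stack=[3,4] mem=[4,0,0,0]
After op 7 (push 1): stack=[3,4,1] mem=[4,0,0,0]
After op 8 (RCL M0): stack=[3,4,1,4] mem=[4,0,0,0]
After op 9 (pop): stack=[3,4,1] mem=[4,0,0,0]
After op 10 (-): stack=[3,3] mem=[4,0,0,0]
After op 11 (RCL M0): stack=[3,3,4] mem=[4,0,0,0]

Answer: [3, 3, 4]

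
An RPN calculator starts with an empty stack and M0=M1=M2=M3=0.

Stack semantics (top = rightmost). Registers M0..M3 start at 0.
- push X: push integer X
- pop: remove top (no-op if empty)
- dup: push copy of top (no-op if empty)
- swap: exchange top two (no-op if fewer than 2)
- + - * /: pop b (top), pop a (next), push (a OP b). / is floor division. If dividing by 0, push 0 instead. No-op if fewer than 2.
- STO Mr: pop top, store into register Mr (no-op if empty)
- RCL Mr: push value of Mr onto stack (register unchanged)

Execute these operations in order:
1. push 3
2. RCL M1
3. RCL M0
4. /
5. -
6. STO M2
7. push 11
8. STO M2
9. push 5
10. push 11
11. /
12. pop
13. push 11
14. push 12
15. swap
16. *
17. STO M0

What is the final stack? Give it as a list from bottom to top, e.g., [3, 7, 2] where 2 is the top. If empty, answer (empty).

Answer: (empty)

Derivation:
After op 1 (push 3): stack=[3] mem=[0,0,0,0]
After op 2 (RCL M1): stack=[3,0] mem=[0,0,0,0]
After op 3 (RCL M0): stack=[3,0,0] mem=[0,0,0,0]
After op 4 (/): stack=[3,0] mem=[0,0,0,0]
After op 5 (-): stack=[3] mem=[0,0,0,0]
After op 6 (STO M2): stack=[empty] mem=[0,0,3,0]
After op 7 (push 11): stack=[11] mem=[0,0,3,0]
After op 8 (STO M2): stack=[empty] mem=[0,0,11,0]
After op 9 (push 5): stack=[5] mem=[0,0,11,0]
After op 10 (push 11): stack=[5,11] mem=[0,0,11,0]
After op 11 (/): stack=[0] mem=[0,0,11,0]
After op 12 (pop): stack=[empty] mem=[0,0,11,0]
After op 13 (push 11): stack=[11] mem=[0,0,11,0]
After op 14 (push 12): stack=[11,12] mem=[0,0,11,0]
After op 15 (swap): stack=[12,11] mem=[0,0,11,0]
After op 16 (*): stack=[132] mem=[0,0,11,0]
After op 17 (STO M0): stack=[empty] mem=[132,0,11,0]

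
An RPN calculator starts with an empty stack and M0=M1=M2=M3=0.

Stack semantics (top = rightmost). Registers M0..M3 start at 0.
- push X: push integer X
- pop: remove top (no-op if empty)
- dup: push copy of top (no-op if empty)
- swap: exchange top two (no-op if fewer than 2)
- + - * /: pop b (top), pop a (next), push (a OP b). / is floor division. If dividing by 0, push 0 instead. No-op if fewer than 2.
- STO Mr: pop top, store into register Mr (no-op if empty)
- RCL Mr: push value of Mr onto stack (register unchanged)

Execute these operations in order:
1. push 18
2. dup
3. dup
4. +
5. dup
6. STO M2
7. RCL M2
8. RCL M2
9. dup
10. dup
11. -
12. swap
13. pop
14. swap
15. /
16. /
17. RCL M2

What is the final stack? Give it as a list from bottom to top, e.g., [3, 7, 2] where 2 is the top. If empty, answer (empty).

Answer: [18, 0, 36]

Derivation:
After op 1 (push 18): stack=[18] mem=[0,0,0,0]
After op 2 (dup): stack=[18,18] mem=[0,0,0,0]
After op 3 (dup): stack=[18,18,18] mem=[0,0,0,0]
After op 4 (+): stack=[18,36] mem=[0,0,0,0]
After op 5 (dup): stack=[18,36,36] mem=[0,0,0,0]
After op 6 (STO M2): stack=[18,36] mem=[0,0,36,0]
After op 7 (RCL M2): stack=[18,36,36] mem=[0,0,36,0]
After op 8 (RCL M2): stack=[18,36,36,36] mem=[0,0,36,0]
After op 9 (dup): stack=[18,36,36,36,36] mem=[0,0,36,0]
After op 10 (dup): stack=[18,36,36,36,36,36] mem=[0,0,36,0]
After op 11 (-): stack=[18,36,36,36,0] mem=[0,0,36,0]
After op 12 (swap): stack=[18,36,36,0,36] mem=[0,0,36,0]
After op 13 (pop): stack=[18,36,36,0] mem=[0,0,36,0]
After op 14 (swap): stack=[18,36,0,36] mem=[0,0,36,0]
After op 15 (/): stack=[18,36,0] mem=[0,0,36,0]
After op 16 (/): stack=[18,0] mem=[0,0,36,0]
After op 17 (RCL M2): stack=[18,0,36] mem=[0,0,36,0]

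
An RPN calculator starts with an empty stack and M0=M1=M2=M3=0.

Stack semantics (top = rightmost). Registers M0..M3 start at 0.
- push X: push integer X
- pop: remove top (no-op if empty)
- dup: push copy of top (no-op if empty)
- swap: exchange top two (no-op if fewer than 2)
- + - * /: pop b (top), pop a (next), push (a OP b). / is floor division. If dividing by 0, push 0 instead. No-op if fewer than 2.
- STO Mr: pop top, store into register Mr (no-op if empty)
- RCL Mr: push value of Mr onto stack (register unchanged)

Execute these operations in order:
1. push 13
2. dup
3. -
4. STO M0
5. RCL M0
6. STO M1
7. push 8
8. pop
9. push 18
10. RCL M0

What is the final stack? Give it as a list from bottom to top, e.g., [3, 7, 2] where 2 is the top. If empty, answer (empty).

After op 1 (push 13): stack=[13] mem=[0,0,0,0]
After op 2 (dup): stack=[13,13] mem=[0,0,0,0]
After op 3 (-): stack=[0] mem=[0,0,0,0]
After op 4 (STO M0): stack=[empty] mem=[0,0,0,0]
After op 5 (RCL M0): stack=[0] mem=[0,0,0,0]
After op 6 (STO M1): stack=[empty] mem=[0,0,0,0]
After op 7 (push 8): stack=[8] mem=[0,0,0,0]
After op 8 (pop): stack=[empty] mem=[0,0,0,0]
After op 9 (push 18): stack=[18] mem=[0,0,0,0]
After op 10 (RCL M0): stack=[18,0] mem=[0,0,0,0]

Answer: [18, 0]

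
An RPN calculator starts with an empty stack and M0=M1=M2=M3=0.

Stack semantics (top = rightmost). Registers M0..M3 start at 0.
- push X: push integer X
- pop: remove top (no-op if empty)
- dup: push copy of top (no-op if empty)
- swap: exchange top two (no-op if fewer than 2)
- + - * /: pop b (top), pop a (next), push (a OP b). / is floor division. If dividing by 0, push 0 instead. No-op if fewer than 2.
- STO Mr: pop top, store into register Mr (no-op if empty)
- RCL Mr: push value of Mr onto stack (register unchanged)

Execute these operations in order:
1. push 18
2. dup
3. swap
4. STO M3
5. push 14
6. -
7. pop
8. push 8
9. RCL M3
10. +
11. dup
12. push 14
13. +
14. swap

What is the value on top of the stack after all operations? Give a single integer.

Answer: 26

Derivation:
After op 1 (push 18): stack=[18] mem=[0,0,0,0]
After op 2 (dup): stack=[18,18] mem=[0,0,0,0]
After op 3 (swap): stack=[18,18] mem=[0,0,0,0]
After op 4 (STO M3): stack=[18] mem=[0,0,0,18]
After op 5 (push 14): stack=[18,14] mem=[0,0,0,18]
After op 6 (-): stack=[4] mem=[0,0,0,18]
After op 7 (pop): stack=[empty] mem=[0,0,0,18]
After op 8 (push 8): stack=[8] mem=[0,0,0,18]
After op 9 (RCL M3): stack=[8,18] mem=[0,0,0,18]
After op 10 (+): stack=[26] mem=[0,0,0,18]
After op 11 (dup): stack=[26,26] mem=[0,0,0,18]
After op 12 (push 14): stack=[26,26,14] mem=[0,0,0,18]
After op 13 (+): stack=[26,40] mem=[0,0,0,18]
After op 14 (swap): stack=[40,26] mem=[0,0,0,18]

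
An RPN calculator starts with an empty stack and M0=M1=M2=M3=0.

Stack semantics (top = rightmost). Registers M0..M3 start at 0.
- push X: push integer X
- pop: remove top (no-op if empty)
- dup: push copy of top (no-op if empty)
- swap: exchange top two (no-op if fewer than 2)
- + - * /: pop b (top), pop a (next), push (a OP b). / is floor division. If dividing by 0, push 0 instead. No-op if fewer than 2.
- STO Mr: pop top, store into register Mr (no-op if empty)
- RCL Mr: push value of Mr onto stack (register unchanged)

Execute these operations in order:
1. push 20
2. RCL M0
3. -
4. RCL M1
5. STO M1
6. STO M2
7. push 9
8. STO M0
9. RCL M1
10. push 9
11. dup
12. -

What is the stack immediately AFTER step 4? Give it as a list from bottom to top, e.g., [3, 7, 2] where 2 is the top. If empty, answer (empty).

After op 1 (push 20): stack=[20] mem=[0,0,0,0]
After op 2 (RCL M0): stack=[20,0] mem=[0,0,0,0]
After op 3 (-): stack=[20] mem=[0,0,0,0]
After op 4 (RCL M1): stack=[20,0] mem=[0,0,0,0]

[20, 0]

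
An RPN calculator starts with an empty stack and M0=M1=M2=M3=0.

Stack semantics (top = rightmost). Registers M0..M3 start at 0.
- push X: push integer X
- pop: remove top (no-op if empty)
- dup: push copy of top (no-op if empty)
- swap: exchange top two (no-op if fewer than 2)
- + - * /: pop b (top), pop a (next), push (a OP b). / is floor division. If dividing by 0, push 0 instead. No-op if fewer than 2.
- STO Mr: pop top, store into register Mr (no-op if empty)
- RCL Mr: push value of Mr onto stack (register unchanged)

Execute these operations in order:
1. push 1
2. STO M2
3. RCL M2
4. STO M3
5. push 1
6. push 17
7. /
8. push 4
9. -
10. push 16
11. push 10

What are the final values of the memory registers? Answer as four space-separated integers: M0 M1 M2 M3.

After op 1 (push 1): stack=[1] mem=[0,0,0,0]
After op 2 (STO M2): stack=[empty] mem=[0,0,1,0]
After op 3 (RCL M2): stack=[1] mem=[0,0,1,0]
After op 4 (STO M3): stack=[empty] mem=[0,0,1,1]
After op 5 (push 1): stack=[1] mem=[0,0,1,1]
After op 6 (push 17): stack=[1,17] mem=[0,0,1,1]
After op 7 (/): stack=[0] mem=[0,0,1,1]
After op 8 (push 4): stack=[0,4] mem=[0,0,1,1]
After op 9 (-): stack=[-4] mem=[0,0,1,1]
After op 10 (push 16): stack=[-4,16] mem=[0,0,1,1]
After op 11 (push 10): stack=[-4,16,10] mem=[0,0,1,1]

Answer: 0 0 1 1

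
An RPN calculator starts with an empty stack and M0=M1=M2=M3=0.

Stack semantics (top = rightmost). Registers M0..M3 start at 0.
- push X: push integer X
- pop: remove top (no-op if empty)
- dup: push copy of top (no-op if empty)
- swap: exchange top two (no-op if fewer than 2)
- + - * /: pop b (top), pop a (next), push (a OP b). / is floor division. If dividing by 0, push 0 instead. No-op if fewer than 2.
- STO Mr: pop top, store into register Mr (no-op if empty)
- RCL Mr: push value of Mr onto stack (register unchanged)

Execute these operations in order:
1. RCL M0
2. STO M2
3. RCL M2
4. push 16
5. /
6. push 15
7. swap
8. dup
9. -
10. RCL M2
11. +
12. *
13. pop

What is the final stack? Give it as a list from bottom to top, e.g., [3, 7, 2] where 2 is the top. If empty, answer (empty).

Answer: (empty)

Derivation:
After op 1 (RCL M0): stack=[0] mem=[0,0,0,0]
After op 2 (STO M2): stack=[empty] mem=[0,0,0,0]
After op 3 (RCL M2): stack=[0] mem=[0,0,0,0]
After op 4 (push 16): stack=[0,16] mem=[0,0,0,0]
After op 5 (/): stack=[0] mem=[0,0,0,0]
After op 6 (push 15): stack=[0,15] mem=[0,0,0,0]
After op 7 (swap): stack=[15,0] mem=[0,0,0,0]
After op 8 (dup): stack=[15,0,0] mem=[0,0,0,0]
After op 9 (-): stack=[15,0] mem=[0,0,0,0]
After op 10 (RCL M2): stack=[15,0,0] mem=[0,0,0,0]
After op 11 (+): stack=[15,0] mem=[0,0,0,0]
After op 12 (*): stack=[0] mem=[0,0,0,0]
After op 13 (pop): stack=[empty] mem=[0,0,0,0]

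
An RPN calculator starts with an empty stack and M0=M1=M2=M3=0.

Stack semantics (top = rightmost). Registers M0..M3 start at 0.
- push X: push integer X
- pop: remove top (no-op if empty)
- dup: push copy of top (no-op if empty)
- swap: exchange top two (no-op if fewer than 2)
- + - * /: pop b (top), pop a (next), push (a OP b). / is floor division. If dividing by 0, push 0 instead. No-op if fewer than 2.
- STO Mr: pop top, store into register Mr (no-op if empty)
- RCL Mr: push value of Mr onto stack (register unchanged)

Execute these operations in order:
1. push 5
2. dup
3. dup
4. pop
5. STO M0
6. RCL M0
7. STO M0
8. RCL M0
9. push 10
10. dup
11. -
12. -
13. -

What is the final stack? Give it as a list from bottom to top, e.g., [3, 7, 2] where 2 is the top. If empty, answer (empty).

After op 1 (push 5): stack=[5] mem=[0,0,0,0]
After op 2 (dup): stack=[5,5] mem=[0,0,0,0]
After op 3 (dup): stack=[5,5,5] mem=[0,0,0,0]
After op 4 (pop): stack=[5,5] mem=[0,0,0,0]
After op 5 (STO M0): stack=[5] mem=[5,0,0,0]
After op 6 (RCL M0): stack=[5,5] mem=[5,0,0,0]
After op 7 (STO M0): stack=[5] mem=[5,0,0,0]
After op 8 (RCL M0): stack=[5,5] mem=[5,0,0,0]
After op 9 (push 10): stack=[5,5,10] mem=[5,0,0,0]
After op 10 (dup): stack=[5,5,10,10] mem=[5,0,0,0]
After op 11 (-): stack=[5,5,0] mem=[5,0,0,0]
After op 12 (-): stack=[5,5] mem=[5,0,0,0]
After op 13 (-): stack=[0] mem=[5,0,0,0]

Answer: [0]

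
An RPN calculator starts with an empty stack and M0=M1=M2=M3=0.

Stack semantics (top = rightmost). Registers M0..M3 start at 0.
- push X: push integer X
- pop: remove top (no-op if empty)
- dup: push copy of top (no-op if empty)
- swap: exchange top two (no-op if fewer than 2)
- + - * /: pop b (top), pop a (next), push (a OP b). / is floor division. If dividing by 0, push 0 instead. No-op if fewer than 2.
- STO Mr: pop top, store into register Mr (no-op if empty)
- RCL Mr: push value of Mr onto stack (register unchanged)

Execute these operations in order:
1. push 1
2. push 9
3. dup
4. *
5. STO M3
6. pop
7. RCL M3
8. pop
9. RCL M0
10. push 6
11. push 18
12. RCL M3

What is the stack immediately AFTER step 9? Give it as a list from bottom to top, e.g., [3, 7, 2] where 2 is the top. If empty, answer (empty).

After op 1 (push 1): stack=[1] mem=[0,0,0,0]
After op 2 (push 9): stack=[1,9] mem=[0,0,0,0]
After op 3 (dup): stack=[1,9,9] mem=[0,0,0,0]
After op 4 (*): stack=[1,81] mem=[0,0,0,0]
After op 5 (STO M3): stack=[1] mem=[0,0,0,81]
After op 6 (pop): stack=[empty] mem=[0,0,0,81]
After op 7 (RCL M3): stack=[81] mem=[0,0,0,81]
After op 8 (pop): stack=[empty] mem=[0,0,0,81]
After op 9 (RCL M0): stack=[0] mem=[0,0,0,81]

[0]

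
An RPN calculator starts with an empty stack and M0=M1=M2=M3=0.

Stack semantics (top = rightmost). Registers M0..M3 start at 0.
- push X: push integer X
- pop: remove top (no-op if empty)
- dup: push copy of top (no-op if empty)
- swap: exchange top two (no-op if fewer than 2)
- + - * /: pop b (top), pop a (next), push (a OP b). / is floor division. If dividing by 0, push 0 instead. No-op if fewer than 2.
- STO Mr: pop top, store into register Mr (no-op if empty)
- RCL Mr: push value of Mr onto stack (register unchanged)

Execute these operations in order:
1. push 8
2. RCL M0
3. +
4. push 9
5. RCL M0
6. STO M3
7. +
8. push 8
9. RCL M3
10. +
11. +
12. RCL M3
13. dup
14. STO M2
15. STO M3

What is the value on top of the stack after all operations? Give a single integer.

Answer: 25

Derivation:
After op 1 (push 8): stack=[8] mem=[0,0,0,0]
After op 2 (RCL M0): stack=[8,0] mem=[0,0,0,0]
After op 3 (+): stack=[8] mem=[0,0,0,0]
After op 4 (push 9): stack=[8,9] mem=[0,0,0,0]
After op 5 (RCL M0): stack=[8,9,0] mem=[0,0,0,0]
After op 6 (STO M3): stack=[8,9] mem=[0,0,0,0]
After op 7 (+): stack=[17] mem=[0,0,0,0]
After op 8 (push 8): stack=[17,8] mem=[0,0,0,0]
After op 9 (RCL M3): stack=[17,8,0] mem=[0,0,0,0]
After op 10 (+): stack=[17,8] mem=[0,0,0,0]
After op 11 (+): stack=[25] mem=[0,0,0,0]
After op 12 (RCL M3): stack=[25,0] mem=[0,0,0,0]
After op 13 (dup): stack=[25,0,0] mem=[0,0,0,0]
After op 14 (STO M2): stack=[25,0] mem=[0,0,0,0]
After op 15 (STO M3): stack=[25] mem=[0,0,0,0]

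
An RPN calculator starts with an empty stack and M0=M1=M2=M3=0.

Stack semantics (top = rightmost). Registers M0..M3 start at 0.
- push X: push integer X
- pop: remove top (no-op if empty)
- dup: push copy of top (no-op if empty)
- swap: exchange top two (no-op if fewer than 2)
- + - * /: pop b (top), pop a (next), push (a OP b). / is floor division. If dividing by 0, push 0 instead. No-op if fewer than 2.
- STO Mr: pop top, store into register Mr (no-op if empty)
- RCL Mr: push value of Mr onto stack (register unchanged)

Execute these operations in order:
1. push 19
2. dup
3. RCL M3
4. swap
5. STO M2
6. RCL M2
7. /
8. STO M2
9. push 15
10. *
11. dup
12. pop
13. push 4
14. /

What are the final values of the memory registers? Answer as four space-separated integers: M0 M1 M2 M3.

After op 1 (push 19): stack=[19] mem=[0,0,0,0]
After op 2 (dup): stack=[19,19] mem=[0,0,0,0]
After op 3 (RCL M3): stack=[19,19,0] mem=[0,0,0,0]
After op 4 (swap): stack=[19,0,19] mem=[0,0,0,0]
After op 5 (STO M2): stack=[19,0] mem=[0,0,19,0]
After op 6 (RCL M2): stack=[19,0,19] mem=[0,0,19,0]
After op 7 (/): stack=[19,0] mem=[0,0,19,0]
After op 8 (STO M2): stack=[19] mem=[0,0,0,0]
After op 9 (push 15): stack=[19,15] mem=[0,0,0,0]
After op 10 (*): stack=[285] mem=[0,0,0,0]
After op 11 (dup): stack=[285,285] mem=[0,0,0,0]
After op 12 (pop): stack=[285] mem=[0,0,0,0]
After op 13 (push 4): stack=[285,4] mem=[0,0,0,0]
After op 14 (/): stack=[71] mem=[0,0,0,0]

Answer: 0 0 0 0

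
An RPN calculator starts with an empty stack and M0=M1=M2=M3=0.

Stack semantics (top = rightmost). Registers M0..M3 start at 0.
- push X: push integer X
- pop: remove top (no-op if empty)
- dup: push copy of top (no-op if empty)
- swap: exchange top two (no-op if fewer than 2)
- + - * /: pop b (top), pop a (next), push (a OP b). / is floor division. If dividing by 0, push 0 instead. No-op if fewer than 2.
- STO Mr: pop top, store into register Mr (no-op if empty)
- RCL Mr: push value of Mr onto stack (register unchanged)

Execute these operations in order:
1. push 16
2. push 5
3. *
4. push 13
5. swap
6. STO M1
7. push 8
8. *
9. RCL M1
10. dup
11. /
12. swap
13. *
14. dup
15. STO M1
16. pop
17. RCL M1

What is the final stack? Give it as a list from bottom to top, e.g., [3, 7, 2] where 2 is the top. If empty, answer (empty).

Answer: [104]

Derivation:
After op 1 (push 16): stack=[16] mem=[0,0,0,0]
After op 2 (push 5): stack=[16,5] mem=[0,0,0,0]
After op 3 (*): stack=[80] mem=[0,0,0,0]
After op 4 (push 13): stack=[80,13] mem=[0,0,0,0]
After op 5 (swap): stack=[13,80] mem=[0,0,0,0]
After op 6 (STO M1): stack=[13] mem=[0,80,0,0]
After op 7 (push 8): stack=[13,8] mem=[0,80,0,0]
After op 8 (*): stack=[104] mem=[0,80,0,0]
After op 9 (RCL M1): stack=[104,80] mem=[0,80,0,0]
After op 10 (dup): stack=[104,80,80] mem=[0,80,0,0]
After op 11 (/): stack=[104,1] mem=[0,80,0,0]
After op 12 (swap): stack=[1,104] mem=[0,80,0,0]
After op 13 (*): stack=[104] mem=[0,80,0,0]
After op 14 (dup): stack=[104,104] mem=[0,80,0,0]
After op 15 (STO M1): stack=[104] mem=[0,104,0,0]
After op 16 (pop): stack=[empty] mem=[0,104,0,0]
After op 17 (RCL M1): stack=[104] mem=[0,104,0,0]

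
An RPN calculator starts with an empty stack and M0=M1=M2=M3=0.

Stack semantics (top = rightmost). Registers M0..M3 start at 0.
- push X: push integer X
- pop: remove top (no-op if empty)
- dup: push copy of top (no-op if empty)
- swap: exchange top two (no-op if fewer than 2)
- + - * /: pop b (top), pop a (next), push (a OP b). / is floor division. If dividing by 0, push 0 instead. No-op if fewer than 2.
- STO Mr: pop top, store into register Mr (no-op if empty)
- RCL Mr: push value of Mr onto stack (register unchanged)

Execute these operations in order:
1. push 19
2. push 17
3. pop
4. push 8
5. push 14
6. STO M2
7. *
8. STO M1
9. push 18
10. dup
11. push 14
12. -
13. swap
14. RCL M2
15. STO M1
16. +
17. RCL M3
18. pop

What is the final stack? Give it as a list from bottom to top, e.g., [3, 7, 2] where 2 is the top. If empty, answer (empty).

Answer: [22]

Derivation:
After op 1 (push 19): stack=[19] mem=[0,0,0,0]
After op 2 (push 17): stack=[19,17] mem=[0,0,0,0]
After op 3 (pop): stack=[19] mem=[0,0,0,0]
After op 4 (push 8): stack=[19,8] mem=[0,0,0,0]
After op 5 (push 14): stack=[19,8,14] mem=[0,0,0,0]
After op 6 (STO M2): stack=[19,8] mem=[0,0,14,0]
After op 7 (*): stack=[152] mem=[0,0,14,0]
After op 8 (STO M1): stack=[empty] mem=[0,152,14,0]
After op 9 (push 18): stack=[18] mem=[0,152,14,0]
After op 10 (dup): stack=[18,18] mem=[0,152,14,0]
After op 11 (push 14): stack=[18,18,14] mem=[0,152,14,0]
After op 12 (-): stack=[18,4] mem=[0,152,14,0]
After op 13 (swap): stack=[4,18] mem=[0,152,14,0]
After op 14 (RCL M2): stack=[4,18,14] mem=[0,152,14,0]
After op 15 (STO M1): stack=[4,18] mem=[0,14,14,0]
After op 16 (+): stack=[22] mem=[0,14,14,0]
After op 17 (RCL M3): stack=[22,0] mem=[0,14,14,0]
After op 18 (pop): stack=[22] mem=[0,14,14,0]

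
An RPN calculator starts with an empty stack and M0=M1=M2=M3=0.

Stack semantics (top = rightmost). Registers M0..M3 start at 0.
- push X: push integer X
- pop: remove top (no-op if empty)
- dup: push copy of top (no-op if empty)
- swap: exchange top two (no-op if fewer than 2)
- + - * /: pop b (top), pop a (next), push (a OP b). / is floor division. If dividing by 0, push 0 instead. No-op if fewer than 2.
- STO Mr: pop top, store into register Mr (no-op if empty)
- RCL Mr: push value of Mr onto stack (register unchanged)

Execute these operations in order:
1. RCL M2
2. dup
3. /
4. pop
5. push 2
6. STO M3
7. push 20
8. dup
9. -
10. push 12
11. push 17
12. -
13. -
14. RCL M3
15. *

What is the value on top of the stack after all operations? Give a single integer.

Answer: 10

Derivation:
After op 1 (RCL M2): stack=[0] mem=[0,0,0,0]
After op 2 (dup): stack=[0,0] mem=[0,0,0,0]
After op 3 (/): stack=[0] mem=[0,0,0,0]
After op 4 (pop): stack=[empty] mem=[0,0,0,0]
After op 5 (push 2): stack=[2] mem=[0,0,0,0]
After op 6 (STO M3): stack=[empty] mem=[0,0,0,2]
After op 7 (push 20): stack=[20] mem=[0,0,0,2]
After op 8 (dup): stack=[20,20] mem=[0,0,0,2]
After op 9 (-): stack=[0] mem=[0,0,0,2]
After op 10 (push 12): stack=[0,12] mem=[0,0,0,2]
After op 11 (push 17): stack=[0,12,17] mem=[0,0,0,2]
After op 12 (-): stack=[0,-5] mem=[0,0,0,2]
After op 13 (-): stack=[5] mem=[0,0,0,2]
After op 14 (RCL M3): stack=[5,2] mem=[0,0,0,2]
After op 15 (*): stack=[10] mem=[0,0,0,2]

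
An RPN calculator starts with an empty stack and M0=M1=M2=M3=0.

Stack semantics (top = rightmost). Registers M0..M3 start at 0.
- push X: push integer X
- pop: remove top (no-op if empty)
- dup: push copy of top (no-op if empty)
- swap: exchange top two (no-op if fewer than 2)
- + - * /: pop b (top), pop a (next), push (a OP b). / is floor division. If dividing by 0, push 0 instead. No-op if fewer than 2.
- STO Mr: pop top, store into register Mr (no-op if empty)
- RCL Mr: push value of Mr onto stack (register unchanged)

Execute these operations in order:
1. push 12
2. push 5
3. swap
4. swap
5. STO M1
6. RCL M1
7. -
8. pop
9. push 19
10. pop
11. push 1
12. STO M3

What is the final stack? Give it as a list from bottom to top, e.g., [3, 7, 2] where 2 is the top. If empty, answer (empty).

After op 1 (push 12): stack=[12] mem=[0,0,0,0]
After op 2 (push 5): stack=[12,5] mem=[0,0,0,0]
After op 3 (swap): stack=[5,12] mem=[0,0,0,0]
After op 4 (swap): stack=[12,5] mem=[0,0,0,0]
After op 5 (STO M1): stack=[12] mem=[0,5,0,0]
After op 6 (RCL M1): stack=[12,5] mem=[0,5,0,0]
After op 7 (-): stack=[7] mem=[0,5,0,0]
After op 8 (pop): stack=[empty] mem=[0,5,0,0]
After op 9 (push 19): stack=[19] mem=[0,5,0,0]
After op 10 (pop): stack=[empty] mem=[0,5,0,0]
After op 11 (push 1): stack=[1] mem=[0,5,0,0]
After op 12 (STO M3): stack=[empty] mem=[0,5,0,1]

Answer: (empty)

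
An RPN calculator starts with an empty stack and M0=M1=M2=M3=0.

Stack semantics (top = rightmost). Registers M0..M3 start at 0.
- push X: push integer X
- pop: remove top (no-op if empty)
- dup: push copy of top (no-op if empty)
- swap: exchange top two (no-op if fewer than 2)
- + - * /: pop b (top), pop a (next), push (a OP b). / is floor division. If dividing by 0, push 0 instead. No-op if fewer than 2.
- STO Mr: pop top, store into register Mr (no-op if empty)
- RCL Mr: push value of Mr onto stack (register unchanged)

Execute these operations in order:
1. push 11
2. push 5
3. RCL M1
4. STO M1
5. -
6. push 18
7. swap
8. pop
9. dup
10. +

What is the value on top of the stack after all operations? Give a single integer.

Answer: 36

Derivation:
After op 1 (push 11): stack=[11] mem=[0,0,0,0]
After op 2 (push 5): stack=[11,5] mem=[0,0,0,0]
After op 3 (RCL M1): stack=[11,5,0] mem=[0,0,0,0]
After op 4 (STO M1): stack=[11,5] mem=[0,0,0,0]
After op 5 (-): stack=[6] mem=[0,0,0,0]
After op 6 (push 18): stack=[6,18] mem=[0,0,0,0]
After op 7 (swap): stack=[18,6] mem=[0,0,0,0]
After op 8 (pop): stack=[18] mem=[0,0,0,0]
After op 9 (dup): stack=[18,18] mem=[0,0,0,0]
After op 10 (+): stack=[36] mem=[0,0,0,0]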